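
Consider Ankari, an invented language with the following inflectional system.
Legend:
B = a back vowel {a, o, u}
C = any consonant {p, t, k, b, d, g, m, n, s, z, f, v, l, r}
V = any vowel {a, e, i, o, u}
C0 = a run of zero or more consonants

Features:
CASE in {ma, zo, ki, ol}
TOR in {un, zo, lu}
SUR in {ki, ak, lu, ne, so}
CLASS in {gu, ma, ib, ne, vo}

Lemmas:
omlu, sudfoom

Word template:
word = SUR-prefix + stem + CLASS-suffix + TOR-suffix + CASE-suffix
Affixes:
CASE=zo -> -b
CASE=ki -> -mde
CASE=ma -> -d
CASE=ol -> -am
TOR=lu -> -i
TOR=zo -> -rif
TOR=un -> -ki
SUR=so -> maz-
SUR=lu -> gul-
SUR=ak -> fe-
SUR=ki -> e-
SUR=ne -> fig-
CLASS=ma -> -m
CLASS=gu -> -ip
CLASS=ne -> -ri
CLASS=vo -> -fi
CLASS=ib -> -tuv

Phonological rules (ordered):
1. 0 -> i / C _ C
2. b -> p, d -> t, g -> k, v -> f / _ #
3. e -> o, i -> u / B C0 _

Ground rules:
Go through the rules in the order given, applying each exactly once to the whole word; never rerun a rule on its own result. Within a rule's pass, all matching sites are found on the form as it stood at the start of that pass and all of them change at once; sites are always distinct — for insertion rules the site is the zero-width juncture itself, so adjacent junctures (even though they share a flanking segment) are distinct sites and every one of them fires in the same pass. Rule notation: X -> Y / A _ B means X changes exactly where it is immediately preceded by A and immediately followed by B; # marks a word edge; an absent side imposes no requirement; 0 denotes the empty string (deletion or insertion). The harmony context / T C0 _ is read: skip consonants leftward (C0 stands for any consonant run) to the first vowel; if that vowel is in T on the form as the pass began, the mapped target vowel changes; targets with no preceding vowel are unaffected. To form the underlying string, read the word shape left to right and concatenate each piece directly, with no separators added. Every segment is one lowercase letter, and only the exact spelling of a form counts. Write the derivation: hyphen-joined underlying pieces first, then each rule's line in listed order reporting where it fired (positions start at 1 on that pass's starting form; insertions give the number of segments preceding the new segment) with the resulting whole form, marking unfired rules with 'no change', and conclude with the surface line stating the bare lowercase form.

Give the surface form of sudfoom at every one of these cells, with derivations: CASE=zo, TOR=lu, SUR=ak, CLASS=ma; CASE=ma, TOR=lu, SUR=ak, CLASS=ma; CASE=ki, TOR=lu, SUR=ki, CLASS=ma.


cell CASE=zo, TOR=lu, SUR=ak, CLASS=ma:
underlying: fe-sudfoom-m-i-b
1. 0 -> i / C _ C: inserts after position(s) 5, 9: fesudifoomimib
2. b -> p, d -> t, g -> k, v -> f / _ #: fires at position(s) 14: fesudifoomimip
3. e -> o, i -> u / B C0 _: fires at position(s) 6, 11: fesudufoomumip
surface: fesudufoomumip

cell CASE=ma, TOR=lu, SUR=ak, CLASS=ma:
underlying: fe-sudfoom-m-i-d
1. 0 -> i / C _ C: inserts after position(s) 5, 9: fesudifoomimid
2. b -> p, d -> t, g -> k, v -> f / _ #: fires at position(s) 14: fesudifoomimit
3. e -> o, i -> u / B C0 _: fires at position(s) 6, 11: fesudufoomumit
surface: fesudufoomumit

cell CASE=ki, TOR=lu, SUR=ki, CLASS=ma:
underlying: e-sudfoom-m-i-mde
1. 0 -> i / C _ C: inserts after position(s) 4, 8, 11: esudifoomimimide
2. b -> p, d -> t, g -> k, v -> f / _ #: no change
3. e -> o, i -> u / B C0 _: fires at position(s) 5, 10: esudufoomumimide
surface: esudufoomumimide


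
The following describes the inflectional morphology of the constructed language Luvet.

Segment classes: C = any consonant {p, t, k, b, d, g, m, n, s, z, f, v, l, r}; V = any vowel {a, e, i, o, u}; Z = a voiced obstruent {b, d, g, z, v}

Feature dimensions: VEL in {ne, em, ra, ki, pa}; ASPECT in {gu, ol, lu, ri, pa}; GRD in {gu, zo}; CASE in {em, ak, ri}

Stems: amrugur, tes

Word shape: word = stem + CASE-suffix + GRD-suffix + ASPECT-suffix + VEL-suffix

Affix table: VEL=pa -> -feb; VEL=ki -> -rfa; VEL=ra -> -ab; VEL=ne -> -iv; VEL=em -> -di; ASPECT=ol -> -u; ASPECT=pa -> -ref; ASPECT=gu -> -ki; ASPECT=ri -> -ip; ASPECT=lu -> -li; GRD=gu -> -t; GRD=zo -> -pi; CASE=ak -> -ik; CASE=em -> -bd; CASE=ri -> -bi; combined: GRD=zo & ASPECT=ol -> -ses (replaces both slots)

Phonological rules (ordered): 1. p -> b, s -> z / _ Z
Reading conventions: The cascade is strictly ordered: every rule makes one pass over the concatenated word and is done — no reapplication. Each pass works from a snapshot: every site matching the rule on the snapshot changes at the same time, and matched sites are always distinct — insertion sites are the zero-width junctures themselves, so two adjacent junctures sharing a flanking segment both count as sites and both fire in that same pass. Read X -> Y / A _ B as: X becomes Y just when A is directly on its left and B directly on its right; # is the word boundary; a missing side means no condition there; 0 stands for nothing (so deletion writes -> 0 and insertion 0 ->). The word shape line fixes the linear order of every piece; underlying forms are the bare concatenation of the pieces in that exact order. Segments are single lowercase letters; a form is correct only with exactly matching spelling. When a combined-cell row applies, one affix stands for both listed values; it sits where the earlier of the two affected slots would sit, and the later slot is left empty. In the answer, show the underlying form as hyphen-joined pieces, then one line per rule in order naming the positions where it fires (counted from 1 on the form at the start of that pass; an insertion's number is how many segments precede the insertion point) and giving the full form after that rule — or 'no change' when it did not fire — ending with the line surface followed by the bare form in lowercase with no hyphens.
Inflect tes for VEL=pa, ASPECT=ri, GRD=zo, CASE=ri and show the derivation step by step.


underlying: tes-bi-pi-ip-feb
1. p -> b, s -> z / _ Z: fires at position(s) 3: tezbipiipfeb
surface: tezbipiipfeb


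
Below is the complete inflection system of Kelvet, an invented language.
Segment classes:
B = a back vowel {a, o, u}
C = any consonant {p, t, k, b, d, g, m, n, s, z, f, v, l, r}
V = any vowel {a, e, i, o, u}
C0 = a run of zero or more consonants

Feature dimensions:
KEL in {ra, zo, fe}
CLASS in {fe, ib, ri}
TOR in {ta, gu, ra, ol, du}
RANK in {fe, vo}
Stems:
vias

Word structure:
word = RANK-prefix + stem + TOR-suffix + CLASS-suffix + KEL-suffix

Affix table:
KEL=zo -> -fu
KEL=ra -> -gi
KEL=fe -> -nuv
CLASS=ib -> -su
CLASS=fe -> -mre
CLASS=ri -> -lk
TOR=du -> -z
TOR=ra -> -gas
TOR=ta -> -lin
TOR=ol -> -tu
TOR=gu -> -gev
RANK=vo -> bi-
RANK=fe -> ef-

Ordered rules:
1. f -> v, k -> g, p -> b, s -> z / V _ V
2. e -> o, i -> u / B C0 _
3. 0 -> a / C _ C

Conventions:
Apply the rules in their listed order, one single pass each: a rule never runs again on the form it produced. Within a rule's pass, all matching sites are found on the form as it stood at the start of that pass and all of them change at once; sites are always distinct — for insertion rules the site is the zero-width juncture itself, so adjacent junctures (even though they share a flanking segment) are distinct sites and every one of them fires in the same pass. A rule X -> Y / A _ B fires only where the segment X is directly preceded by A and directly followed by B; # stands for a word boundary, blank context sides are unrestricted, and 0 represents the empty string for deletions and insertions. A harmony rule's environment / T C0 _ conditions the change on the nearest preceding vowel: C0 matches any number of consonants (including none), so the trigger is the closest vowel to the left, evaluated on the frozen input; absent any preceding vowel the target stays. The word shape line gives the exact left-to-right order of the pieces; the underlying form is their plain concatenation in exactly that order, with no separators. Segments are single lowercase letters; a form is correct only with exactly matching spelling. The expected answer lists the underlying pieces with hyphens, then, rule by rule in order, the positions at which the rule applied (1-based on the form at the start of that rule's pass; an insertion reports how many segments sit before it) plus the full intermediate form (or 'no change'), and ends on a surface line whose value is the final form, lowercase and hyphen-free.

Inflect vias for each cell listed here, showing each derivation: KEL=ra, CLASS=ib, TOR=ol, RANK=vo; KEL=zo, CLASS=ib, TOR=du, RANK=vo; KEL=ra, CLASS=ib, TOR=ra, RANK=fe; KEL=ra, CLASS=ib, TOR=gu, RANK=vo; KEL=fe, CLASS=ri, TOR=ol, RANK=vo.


cell KEL=ra, CLASS=ib, TOR=ol, RANK=vo:
underlying: bi-vias-tu-su-gi
1. f -> v, k -> g, p -> b, s -> z / V _ V: fires at position(s) 9: biviastuzugi
2. e -> o, i -> u / B C0 _: fires at position(s) 12: biviastuzugu
3. 0 -> a / C _ C: inserts after position(s) 6: biviasatuzugu
surface: biviasatuzugu

cell KEL=zo, CLASS=ib, TOR=du, RANK=vo:
underlying: bi-vias-z-su-fu
1. f -> v, k -> g, p -> b, s -> z / V _ V: fires at position(s) 10: biviaszsuvu
2. e -> o, i -> u / B C0 _: no change
3. 0 -> a / C _ C: inserts after position(s) 6, 7: biviasazasuvu
surface: biviasazasuvu

cell KEL=ra, CLASS=ib, TOR=ra, RANK=fe:
underlying: ef-vias-gas-su-gi
1. f -> v, k -> g, p -> b, s -> z / V _ V: no change
2. e -> o, i -> u / B C0 _: fires at position(s) 13: efviasgassugu
3. 0 -> a / C _ C: inserts after position(s) 2, 6, 9: efaviasagasasugu
surface: efaviasagasasugu

cell KEL=ra, CLASS=ib, TOR=gu, RANK=vo:
underlying: bi-vias-gev-su-gi
1. f -> v, k -> g, p -> b, s -> z / V _ V: no change
2. e -> o, i -> u / B C0 _: fires at position(s) 8, 13: biviasgovsugu
3. 0 -> a / C _ C: inserts after position(s) 6, 9: biviasagovasugu
surface: biviasagovasugu

cell KEL=fe, CLASS=ri, TOR=ol, RANK=vo:
underlying: bi-vias-tu-lk-nuv
1. f -> v, k -> g, p -> b, s -> z / V _ V: no change
2. e -> o, i -> u / B C0 _: no change
3. 0 -> a / C _ C: inserts after position(s) 6, 9, 10: biviasatulakanuv
surface: biviasatulakanuv


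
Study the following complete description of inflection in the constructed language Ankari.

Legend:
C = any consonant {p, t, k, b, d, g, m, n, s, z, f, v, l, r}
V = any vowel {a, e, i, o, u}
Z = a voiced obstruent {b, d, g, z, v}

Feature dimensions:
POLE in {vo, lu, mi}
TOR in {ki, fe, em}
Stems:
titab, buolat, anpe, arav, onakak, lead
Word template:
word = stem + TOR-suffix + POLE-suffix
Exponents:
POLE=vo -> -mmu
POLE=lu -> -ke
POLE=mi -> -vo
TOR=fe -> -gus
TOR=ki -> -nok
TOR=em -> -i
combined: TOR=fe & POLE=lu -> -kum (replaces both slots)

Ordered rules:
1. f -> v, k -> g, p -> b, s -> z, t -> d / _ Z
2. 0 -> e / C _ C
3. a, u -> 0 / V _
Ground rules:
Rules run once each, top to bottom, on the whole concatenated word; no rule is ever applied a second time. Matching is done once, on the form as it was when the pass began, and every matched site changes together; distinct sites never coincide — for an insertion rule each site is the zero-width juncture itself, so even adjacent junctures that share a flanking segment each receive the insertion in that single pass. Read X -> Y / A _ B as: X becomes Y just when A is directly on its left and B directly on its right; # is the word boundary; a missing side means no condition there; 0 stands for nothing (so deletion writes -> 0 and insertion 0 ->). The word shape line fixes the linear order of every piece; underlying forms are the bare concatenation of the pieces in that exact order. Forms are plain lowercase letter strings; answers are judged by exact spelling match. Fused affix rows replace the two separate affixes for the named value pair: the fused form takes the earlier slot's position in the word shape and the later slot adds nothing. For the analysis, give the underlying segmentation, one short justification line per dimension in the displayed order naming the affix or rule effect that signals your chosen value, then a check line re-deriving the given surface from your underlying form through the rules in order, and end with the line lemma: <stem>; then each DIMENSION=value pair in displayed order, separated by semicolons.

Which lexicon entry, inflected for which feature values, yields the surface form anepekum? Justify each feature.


underlying: anpe-kum
POLE=lu - signalled by the combined affix row
TOR=fe - signalled by the combined affix row
check: anpekum -> anpekum -> anepekum -> anepekum
lemma: anpe; POLE=lu; TOR=fe


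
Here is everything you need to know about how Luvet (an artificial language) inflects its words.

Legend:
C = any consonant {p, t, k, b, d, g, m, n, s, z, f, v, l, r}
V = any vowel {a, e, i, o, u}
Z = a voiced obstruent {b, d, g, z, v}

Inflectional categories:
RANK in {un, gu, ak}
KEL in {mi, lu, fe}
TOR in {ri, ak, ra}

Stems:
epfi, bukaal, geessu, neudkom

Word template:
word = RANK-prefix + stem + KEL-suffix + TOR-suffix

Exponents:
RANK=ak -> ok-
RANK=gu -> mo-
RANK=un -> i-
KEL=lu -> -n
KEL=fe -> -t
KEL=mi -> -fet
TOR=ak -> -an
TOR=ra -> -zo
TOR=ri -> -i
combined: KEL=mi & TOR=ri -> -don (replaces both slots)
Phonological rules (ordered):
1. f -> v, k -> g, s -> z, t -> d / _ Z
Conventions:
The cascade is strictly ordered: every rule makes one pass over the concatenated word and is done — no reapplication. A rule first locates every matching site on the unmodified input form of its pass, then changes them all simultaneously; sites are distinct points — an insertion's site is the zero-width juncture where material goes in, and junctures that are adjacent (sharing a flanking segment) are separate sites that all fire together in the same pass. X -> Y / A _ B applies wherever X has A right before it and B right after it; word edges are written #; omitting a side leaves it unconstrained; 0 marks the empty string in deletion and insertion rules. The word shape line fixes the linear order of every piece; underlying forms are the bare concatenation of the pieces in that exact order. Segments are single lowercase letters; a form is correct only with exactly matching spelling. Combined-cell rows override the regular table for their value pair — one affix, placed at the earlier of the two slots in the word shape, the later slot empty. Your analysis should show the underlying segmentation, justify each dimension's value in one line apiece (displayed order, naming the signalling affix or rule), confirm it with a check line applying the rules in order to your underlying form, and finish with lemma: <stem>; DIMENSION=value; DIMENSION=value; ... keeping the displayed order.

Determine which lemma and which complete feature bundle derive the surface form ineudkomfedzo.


underlying: i-neudkom-fet-zo
RANK=un - signalled by the affix i-
KEL=mi - signalled by the affix -fet
TOR=ra - signalled by the affix -zo
check: ineudkomfetzo -> ineudkomfedzo
lemma: neudkom; RANK=un; KEL=mi; TOR=ra


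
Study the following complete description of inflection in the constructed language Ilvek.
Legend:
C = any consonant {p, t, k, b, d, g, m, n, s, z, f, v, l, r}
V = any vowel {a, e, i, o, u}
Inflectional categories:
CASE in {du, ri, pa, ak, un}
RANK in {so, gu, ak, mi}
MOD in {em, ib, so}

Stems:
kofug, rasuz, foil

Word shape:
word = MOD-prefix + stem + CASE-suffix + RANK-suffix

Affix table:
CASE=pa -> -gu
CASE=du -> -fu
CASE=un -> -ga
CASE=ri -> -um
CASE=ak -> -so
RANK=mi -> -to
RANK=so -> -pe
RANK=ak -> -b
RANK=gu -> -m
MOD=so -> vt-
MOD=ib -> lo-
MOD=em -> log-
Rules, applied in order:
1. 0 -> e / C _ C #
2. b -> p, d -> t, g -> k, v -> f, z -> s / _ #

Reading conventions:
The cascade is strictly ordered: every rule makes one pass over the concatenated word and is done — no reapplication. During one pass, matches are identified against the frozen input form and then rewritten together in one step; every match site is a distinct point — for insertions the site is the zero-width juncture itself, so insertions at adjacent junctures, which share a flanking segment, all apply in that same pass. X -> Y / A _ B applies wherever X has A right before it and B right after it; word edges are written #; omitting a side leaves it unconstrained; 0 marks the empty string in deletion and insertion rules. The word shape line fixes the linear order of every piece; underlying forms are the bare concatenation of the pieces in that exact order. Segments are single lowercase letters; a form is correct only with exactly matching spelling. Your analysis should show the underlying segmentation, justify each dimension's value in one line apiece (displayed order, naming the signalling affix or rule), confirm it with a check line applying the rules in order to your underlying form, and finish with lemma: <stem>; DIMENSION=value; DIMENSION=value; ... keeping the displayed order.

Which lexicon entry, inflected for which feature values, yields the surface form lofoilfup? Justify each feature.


underlying: lo-foil-fu-b
CASE=du - signalled by the affix -fu
RANK=ak - signalled by the affix -b
MOD=ib - signalled by the affix lo-
check: lofoilfub -> lofoilfub -> lofoilfup
lemma: foil; CASE=du; RANK=ak; MOD=ib


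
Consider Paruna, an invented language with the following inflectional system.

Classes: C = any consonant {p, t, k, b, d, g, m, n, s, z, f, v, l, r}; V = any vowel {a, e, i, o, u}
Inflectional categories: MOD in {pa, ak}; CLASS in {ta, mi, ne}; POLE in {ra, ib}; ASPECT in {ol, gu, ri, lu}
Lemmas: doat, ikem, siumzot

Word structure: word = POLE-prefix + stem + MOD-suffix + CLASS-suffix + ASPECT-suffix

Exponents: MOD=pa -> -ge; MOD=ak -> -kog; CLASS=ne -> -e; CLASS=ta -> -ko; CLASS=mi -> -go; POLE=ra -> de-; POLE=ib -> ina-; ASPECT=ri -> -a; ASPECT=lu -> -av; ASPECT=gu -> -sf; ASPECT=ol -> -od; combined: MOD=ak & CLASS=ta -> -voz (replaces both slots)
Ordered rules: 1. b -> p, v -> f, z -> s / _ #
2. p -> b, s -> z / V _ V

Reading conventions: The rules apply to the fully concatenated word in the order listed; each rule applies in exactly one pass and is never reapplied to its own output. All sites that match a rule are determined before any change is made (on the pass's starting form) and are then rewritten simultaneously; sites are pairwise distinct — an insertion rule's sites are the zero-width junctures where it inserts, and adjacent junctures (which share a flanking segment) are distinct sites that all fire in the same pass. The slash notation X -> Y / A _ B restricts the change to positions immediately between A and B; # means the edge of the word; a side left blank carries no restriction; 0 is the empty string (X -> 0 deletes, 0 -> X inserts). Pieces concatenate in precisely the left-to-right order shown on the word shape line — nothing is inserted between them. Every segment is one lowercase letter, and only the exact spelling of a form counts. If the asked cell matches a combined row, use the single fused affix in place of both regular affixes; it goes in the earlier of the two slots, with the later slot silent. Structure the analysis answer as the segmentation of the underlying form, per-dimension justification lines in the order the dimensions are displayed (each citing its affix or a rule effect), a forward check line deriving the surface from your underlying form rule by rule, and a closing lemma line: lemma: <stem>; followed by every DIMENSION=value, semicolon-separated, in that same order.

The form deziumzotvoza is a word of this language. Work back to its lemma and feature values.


underlying: de-siumzot-voz-a
MOD=ak - signalled by the combined affix row
CLASS=ta - signalled by the combined affix row
POLE=ra - signalled by the affix de-
ASPECT=ri - signalled by the affix -a
check: desiumzotvoza -> desiumzotvoza -> deziumzotvoza
lemma: siumzot; MOD=ak; CLASS=ta; POLE=ra; ASPECT=ri


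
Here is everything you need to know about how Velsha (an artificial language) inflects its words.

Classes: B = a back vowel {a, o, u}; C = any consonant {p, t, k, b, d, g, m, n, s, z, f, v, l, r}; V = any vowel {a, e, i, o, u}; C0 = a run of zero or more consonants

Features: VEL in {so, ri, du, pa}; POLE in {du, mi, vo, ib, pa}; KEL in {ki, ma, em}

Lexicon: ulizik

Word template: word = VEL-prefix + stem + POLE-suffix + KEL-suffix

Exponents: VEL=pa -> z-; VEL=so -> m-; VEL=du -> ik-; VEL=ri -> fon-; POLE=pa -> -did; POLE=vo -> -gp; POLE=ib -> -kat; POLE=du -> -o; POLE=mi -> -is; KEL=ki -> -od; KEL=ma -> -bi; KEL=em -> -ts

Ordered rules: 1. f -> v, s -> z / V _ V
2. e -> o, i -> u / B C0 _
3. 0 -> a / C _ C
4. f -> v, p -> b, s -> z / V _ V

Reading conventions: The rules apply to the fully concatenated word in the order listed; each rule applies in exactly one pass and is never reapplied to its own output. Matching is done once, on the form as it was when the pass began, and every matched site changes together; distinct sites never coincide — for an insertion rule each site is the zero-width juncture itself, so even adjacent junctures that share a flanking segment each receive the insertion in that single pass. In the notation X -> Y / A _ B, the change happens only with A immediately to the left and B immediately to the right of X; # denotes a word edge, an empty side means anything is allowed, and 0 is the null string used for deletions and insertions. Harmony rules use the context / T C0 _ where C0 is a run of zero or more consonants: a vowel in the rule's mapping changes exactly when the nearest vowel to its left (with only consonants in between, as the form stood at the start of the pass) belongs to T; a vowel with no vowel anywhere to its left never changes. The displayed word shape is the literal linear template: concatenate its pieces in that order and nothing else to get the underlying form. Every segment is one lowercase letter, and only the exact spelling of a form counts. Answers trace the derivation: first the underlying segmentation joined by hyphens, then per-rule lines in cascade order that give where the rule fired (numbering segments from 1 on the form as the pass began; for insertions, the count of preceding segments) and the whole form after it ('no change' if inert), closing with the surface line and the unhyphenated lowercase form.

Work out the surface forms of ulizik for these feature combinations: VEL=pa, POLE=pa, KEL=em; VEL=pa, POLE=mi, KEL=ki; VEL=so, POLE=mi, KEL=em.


cell VEL=pa, POLE=pa, KEL=em:
underlying: z-ulizik-did-ts
1. f -> v, s -> z / V _ V: no change
2. e -> o, i -> u / B C0 _: fires at position(s) 4: zuluzikdidts
3. 0 -> a / C _ C: inserts after position(s) 7, 10, 11: zuluzikadidatas
4. f -> v, p -> b, s -> z / V _ V: no change
surface: zuluzikadidatas

cell VEL=pa, POLE=mi, KEL=ki:
underlying: z-ulizik-is-od
1. f -> v, s -> z / V _ V: fires at position(s) 9: zulizikizod
2. e -> o, i -> u / B C0 _: fires at position(s) 4: zuluzikizod
3. 0 -> a / C _ C: no change
4. f -> v, p -> b, s -> z / V _ V: no change
surface: zuluzikizod

cell VEL=so, POLE=mi, KEL=em:
underlying: m-ulizik-is-ts
1. f -> v, s -> z / V _ V: no change
2. e -> o, i -> u / B C0 _: fires at position(s) 4: muluzikists
3. 0 -> a / C _ C: inserts after position(s) 9, 10: muluzikisatas
4. f -> v, p -> b, s -> z / V _ V: fires at position(s) 9: muluzikizatas
surface: muluzikizatas


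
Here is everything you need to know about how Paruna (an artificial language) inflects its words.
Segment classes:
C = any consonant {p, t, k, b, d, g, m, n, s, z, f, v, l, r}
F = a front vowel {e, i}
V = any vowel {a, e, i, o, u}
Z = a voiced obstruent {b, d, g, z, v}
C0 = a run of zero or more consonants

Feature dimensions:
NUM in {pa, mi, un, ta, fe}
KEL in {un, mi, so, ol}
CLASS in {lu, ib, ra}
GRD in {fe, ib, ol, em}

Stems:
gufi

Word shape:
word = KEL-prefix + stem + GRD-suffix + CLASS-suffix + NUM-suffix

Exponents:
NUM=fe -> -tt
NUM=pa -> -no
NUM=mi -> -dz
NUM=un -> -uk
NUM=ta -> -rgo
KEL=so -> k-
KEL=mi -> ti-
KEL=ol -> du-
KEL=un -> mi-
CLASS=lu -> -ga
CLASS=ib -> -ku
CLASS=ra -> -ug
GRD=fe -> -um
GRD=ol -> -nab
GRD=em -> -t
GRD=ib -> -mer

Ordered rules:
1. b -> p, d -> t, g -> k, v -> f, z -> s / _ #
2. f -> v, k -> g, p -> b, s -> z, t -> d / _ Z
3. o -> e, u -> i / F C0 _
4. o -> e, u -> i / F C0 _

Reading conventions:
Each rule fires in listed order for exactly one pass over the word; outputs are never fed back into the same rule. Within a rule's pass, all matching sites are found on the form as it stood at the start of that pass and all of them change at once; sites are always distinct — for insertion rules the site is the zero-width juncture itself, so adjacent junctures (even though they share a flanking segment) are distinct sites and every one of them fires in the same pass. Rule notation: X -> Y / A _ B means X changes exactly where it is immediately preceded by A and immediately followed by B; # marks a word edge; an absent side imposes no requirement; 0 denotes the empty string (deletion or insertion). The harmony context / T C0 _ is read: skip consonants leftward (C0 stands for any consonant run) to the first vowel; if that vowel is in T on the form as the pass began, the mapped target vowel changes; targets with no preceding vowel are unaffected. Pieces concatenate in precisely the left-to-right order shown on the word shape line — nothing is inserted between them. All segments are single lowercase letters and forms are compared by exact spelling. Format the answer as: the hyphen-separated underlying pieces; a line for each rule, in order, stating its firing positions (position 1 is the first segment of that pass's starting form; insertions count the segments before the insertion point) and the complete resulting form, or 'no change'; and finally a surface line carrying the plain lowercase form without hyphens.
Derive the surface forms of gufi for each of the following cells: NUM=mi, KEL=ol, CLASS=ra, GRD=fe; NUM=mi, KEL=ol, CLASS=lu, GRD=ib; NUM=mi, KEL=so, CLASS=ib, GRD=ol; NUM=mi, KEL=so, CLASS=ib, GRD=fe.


cell NUM=mi, KEL=ol, CLASS=ra, GRD=fe:
underlying: du-gufi-um-ug-dz
1. b -> p, d -> t, g -> k, v -> f, z -> s / _ #: fires at position(s) 12: dugufiumugds
2. f -> v, k -> g, p -> b, s -> z, t -> d / _ Z: no change
3. o -> e, u -> i / F C0 _: fires at position(s) 7: dugufiimugds
4. o -> e, u -> i / F C0 _: fires at position(s) 9: dugufiimigds
surface: dugufiimigds

cell NUM=mi, KEL=ol, CLASS=lu, GRD=ib:
underlying: du-gufi-mer-ga-dz
1. b -> p, d -> t, g -> k, v -> f, z -> s / _ #: fires at position(s) 13: dugufimergads
2. f -> v, k -> g, p -> b, s -> z, t -> d / _ Z: no change
3. o -> e, u -> i / F C0 _: no change
4. o -> e, u -> i / F C0 _: no change
surface: dugufimergads

cell NUM=mi, KEL=so, CLASS=ib, GRD=ol:
underlying: k-gufi-nab-ku-dz
1. b -> p, d -> t, g -> k, v -> f, z -> s / _ #: fires at position(s) 12: kgufinabkuds
2. f -> v, k -> g, p -> b, s -> z, t -> d / _ Z: fires at position(s) 1: ggufinabkuds
3. o -> e, u -> i / F C0 _: no change
4. o -> e, u -> i / F C0 _: no change
surface: ggufinabkuds

cell NUM=mi, KEL=so, CLASS=ib, GRD=fe:
underlying: k-gufi-um-ku-dz
1. b -> p, d -> t, g -> k, v -> f, z -> s / _ #: fires at position(s) 11: kgufiumkuds
2. f -> v, k -> g, p -> b, s -> z, t -> d / _ Z: fires at position(s) 1: ggufiumkuds
3. o -> e, u -> i / F C0 _: fires at position(s) 6: ggufiimkuds
4. o -> e, u -> i / F C0 _: fires at position(s) 9: ggufiimkids
surface: ggufiimkids


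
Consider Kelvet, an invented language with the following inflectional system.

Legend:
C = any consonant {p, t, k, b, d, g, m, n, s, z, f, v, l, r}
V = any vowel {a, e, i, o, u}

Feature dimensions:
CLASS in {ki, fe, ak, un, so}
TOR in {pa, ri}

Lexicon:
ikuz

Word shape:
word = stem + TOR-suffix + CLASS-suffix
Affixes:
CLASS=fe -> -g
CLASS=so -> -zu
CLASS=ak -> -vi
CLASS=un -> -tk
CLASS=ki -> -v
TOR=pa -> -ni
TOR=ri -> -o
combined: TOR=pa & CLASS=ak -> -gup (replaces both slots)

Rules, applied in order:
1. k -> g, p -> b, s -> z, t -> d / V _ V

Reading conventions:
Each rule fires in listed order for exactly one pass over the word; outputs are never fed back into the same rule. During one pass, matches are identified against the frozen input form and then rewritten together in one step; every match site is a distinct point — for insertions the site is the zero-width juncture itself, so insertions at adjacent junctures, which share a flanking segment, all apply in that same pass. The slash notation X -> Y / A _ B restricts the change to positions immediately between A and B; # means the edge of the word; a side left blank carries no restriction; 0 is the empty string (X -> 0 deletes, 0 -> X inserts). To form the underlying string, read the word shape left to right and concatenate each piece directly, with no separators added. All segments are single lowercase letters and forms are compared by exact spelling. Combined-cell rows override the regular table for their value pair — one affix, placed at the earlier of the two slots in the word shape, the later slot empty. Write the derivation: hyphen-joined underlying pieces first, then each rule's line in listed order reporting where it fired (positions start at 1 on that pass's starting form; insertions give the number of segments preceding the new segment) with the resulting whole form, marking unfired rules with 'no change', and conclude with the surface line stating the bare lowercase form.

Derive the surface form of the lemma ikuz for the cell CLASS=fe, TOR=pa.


underlying: ikuz-ni-g
1. k -> g, p -> b, s -> z, t -> d / V _ V: fires at position(s) 2: iguznig
surface: iguznig


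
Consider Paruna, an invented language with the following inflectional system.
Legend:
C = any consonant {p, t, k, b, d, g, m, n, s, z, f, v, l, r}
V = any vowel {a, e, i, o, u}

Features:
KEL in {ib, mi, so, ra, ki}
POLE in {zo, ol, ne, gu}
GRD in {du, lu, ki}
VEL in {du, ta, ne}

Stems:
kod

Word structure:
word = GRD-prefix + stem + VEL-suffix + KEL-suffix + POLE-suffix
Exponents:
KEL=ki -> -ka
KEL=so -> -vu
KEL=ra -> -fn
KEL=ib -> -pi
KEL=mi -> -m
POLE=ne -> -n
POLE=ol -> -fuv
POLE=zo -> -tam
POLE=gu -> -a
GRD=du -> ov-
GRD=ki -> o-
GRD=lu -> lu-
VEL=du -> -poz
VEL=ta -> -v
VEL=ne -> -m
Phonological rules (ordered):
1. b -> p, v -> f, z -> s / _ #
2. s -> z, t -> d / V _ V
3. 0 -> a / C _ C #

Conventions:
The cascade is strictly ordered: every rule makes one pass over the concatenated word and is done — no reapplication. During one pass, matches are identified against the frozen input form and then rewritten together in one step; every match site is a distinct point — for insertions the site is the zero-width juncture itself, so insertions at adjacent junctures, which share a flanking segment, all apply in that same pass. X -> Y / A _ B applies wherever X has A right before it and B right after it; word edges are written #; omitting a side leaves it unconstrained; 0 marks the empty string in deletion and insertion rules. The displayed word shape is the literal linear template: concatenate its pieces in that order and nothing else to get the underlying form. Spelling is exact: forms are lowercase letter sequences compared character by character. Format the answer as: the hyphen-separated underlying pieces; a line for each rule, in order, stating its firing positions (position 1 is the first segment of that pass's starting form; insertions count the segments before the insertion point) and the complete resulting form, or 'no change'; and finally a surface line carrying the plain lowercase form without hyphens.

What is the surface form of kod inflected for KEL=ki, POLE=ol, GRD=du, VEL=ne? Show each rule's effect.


underlying: ov-kod-m-ka-fuv
1. b -> p, v -> f, z -> s / _ #: fires at position(s) 11: ovkodmkafuf
2. s -> z, t -> d / V _ V: no change
3. 0 -> a / C _ C #: no change
surface: ovkodmkafuf


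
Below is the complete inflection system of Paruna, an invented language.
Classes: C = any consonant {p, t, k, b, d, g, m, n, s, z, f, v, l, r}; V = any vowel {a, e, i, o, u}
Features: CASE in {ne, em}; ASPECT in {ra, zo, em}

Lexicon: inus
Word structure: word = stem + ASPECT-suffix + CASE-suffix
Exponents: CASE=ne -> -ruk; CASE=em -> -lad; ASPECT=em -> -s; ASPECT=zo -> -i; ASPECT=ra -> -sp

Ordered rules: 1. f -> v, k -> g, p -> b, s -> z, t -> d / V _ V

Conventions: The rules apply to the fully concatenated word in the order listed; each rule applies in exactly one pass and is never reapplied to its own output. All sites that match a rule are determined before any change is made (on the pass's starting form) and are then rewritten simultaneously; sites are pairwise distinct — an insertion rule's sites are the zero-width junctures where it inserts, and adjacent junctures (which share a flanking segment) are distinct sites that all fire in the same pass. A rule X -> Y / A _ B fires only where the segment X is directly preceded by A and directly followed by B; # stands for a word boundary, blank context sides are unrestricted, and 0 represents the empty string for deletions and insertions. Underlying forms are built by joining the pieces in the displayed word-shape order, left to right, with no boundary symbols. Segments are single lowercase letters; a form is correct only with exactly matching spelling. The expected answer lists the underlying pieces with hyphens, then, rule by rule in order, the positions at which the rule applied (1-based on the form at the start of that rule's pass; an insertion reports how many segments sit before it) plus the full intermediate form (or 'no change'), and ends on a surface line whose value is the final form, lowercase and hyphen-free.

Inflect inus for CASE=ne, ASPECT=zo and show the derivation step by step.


underlying: inus-i-ruk
1. f -> v, k -> g, p -> b, s -> z, t -> d / V _ V: fires at position(s) 4: inuziruk
surface: inuziruk


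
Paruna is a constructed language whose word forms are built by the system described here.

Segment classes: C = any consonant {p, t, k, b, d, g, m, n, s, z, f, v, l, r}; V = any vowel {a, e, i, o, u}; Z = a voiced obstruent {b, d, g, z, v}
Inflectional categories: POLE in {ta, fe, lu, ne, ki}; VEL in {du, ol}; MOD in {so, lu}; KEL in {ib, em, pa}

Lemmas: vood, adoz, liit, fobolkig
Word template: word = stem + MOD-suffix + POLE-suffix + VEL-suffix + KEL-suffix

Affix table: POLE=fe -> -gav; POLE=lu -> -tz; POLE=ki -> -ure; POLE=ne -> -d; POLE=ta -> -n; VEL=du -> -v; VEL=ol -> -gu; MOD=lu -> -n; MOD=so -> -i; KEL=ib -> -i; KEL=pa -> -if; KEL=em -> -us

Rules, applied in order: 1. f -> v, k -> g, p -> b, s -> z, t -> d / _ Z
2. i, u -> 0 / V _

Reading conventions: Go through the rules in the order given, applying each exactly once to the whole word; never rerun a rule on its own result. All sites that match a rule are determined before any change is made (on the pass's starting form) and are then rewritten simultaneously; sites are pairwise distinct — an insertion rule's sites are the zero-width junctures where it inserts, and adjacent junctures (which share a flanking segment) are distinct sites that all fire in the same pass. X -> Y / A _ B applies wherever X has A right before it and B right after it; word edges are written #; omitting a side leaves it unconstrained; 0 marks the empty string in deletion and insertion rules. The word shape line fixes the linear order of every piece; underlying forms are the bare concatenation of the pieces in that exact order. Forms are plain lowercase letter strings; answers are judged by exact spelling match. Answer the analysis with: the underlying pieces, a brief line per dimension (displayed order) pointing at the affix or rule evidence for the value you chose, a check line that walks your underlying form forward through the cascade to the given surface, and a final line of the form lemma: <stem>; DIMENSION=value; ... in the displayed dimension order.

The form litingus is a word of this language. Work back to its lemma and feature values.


underlying: liit-i-n-gu-us
POLE=ta - signalled by the affix -n
VEL=ol - signalled by the affix -gu
MOD=so - signalled by the affix -i
KEL=em - signalled by the affix -us
check: liitinguus -> liitinguus -> litingus
lemma: liit; POLE=ta; VEL=ol; MOD=so; KEL=em


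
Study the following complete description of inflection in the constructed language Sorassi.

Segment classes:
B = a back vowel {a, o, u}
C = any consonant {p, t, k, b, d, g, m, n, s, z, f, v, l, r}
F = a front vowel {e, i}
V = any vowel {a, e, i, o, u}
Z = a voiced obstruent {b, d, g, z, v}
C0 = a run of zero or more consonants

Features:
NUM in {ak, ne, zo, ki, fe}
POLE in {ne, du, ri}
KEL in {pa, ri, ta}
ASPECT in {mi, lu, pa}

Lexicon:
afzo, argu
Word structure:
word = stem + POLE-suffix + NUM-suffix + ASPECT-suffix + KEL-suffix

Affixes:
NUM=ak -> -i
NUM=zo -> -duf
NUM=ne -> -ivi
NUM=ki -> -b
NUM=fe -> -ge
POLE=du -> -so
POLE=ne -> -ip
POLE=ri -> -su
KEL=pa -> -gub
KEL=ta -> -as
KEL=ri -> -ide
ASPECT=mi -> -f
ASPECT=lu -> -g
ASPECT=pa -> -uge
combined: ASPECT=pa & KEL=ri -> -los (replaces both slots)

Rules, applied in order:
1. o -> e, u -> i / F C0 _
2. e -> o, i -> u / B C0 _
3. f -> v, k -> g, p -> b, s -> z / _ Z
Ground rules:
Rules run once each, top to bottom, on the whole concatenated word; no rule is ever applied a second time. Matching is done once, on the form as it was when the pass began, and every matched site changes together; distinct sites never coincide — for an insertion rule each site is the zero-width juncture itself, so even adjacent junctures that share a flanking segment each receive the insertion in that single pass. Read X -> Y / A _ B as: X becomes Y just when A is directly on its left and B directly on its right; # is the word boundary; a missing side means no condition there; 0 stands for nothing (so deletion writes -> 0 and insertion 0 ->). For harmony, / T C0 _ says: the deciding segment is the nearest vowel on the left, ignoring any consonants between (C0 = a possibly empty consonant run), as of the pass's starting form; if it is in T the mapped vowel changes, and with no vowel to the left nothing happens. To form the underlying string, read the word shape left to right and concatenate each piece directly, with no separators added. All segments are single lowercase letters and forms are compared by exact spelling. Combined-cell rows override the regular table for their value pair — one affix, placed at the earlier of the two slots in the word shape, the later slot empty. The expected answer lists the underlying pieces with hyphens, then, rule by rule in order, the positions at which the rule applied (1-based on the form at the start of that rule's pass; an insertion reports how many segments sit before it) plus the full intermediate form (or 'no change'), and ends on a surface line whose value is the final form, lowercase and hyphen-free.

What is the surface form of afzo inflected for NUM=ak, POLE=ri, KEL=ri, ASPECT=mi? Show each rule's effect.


underlying: afzo-su-i-f-ide
1. o -> e, u -> i / F C0 _: no change
2. e -> o, i -> u / B C0 _: fires at position(s) 7: afzosuufide
3. f -> v, k -> g, p -> b, s -> z / _ Z: fires at position(s) 2: avzosuufide
surface: avzosuufide


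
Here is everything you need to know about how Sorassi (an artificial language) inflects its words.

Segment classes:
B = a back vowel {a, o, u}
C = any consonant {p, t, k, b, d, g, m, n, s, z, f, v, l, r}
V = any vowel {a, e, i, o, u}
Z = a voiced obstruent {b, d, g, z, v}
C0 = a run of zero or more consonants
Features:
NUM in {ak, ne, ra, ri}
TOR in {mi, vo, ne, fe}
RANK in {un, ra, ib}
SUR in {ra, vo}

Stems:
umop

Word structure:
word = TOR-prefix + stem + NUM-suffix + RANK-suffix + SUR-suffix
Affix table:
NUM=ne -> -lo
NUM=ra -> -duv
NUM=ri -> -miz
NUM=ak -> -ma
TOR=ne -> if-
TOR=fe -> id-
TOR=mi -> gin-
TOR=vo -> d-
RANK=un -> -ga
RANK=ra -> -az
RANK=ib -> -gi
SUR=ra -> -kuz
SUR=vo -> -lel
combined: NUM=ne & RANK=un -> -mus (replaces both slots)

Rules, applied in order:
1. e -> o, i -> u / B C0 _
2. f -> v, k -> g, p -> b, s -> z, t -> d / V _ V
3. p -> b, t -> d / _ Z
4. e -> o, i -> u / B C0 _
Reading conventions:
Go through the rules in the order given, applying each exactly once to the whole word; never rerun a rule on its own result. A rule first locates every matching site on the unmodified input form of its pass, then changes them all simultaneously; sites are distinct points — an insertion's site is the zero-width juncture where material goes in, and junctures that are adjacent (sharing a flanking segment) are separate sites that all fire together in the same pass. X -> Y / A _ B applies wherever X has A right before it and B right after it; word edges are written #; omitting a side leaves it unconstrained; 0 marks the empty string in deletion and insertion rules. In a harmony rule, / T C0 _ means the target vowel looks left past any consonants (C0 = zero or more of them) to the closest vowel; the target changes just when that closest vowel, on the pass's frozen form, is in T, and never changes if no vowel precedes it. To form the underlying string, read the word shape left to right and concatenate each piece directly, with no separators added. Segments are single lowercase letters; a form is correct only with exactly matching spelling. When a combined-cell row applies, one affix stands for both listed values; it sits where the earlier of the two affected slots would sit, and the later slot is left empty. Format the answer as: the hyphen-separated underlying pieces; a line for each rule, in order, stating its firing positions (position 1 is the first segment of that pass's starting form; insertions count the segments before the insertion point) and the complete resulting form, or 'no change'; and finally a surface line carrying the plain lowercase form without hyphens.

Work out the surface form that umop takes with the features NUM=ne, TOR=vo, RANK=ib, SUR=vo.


underlying: d-umop-lo-gi-lel
1. e -> o, i -> u / B C0 _: fires at position(s) 9: dumoplogulel
2. f -> v, k -> g, p -> b, s -> z, t -> d / V _ V: no change
3. p -> b, t -> d / _ Z: no change
4. e -> o, i -> u / B C0 _: fires at position(s) 11: dumoplogulol
surface: dumoplogulol
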